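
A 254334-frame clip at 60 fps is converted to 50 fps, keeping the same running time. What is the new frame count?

211945 frames

Target frames = source frames × (target rate / source rate) = 254334 × (50)/(60) = 254334 × 5/6 = 211945.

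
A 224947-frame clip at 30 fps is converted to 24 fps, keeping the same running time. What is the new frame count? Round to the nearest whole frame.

Frames at target rate = 224947 × (24) / (30) = 899788/5 ≈ 179957.600.
Nearest whole frame: 179958.

179958 frames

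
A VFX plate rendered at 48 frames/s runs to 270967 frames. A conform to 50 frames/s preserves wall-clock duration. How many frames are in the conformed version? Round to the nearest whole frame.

Frames at target rate = 270967 × (50) / (48) = 6774175/24 ≈ 282257.292.
Nearest whole frame: 282257.

282257 frames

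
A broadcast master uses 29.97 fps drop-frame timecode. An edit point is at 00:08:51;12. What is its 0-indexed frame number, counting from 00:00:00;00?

Complete 10-minute blocks: 0, each 17982 frames → 0.
Remaining 8 whole minutes in the current block: 1800 + 7 × 1798 = 14386 frames.
Within the current minute: 51 × 30 + 12 − 2 = 1540 (labels ;00/;01 skipped at this minute). Total = 0 + 14386 + 1540 = 15926.

15926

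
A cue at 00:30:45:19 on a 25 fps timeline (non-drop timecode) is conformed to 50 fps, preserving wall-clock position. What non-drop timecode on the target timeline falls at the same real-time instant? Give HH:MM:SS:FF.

Source frame index: (0×3600 + 30×60 + 45) × 25 + 19 = 46144.
Real time: 46144 / (25) = 46144/25 s.
Target frame: (46144/25) × (50) = 92288.
At 50 labels/s: frame 92288 → 00:30:45:38.

00:30:45:38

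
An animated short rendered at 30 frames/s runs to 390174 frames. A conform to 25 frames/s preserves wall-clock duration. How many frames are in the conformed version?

Target frames = source frames × (target rate / source rate) = 390174 × (25)/(30) = 390174 × 5/6 = 325145.

325145 frames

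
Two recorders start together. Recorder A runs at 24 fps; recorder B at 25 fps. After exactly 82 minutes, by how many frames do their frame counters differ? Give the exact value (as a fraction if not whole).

82 min = 4920 s.
A emits 24 × 4920 = 118080 frames; B emits 25 × 4920 = 123000.
Difference = 4920 frames; B is ahead of A.

4920 frames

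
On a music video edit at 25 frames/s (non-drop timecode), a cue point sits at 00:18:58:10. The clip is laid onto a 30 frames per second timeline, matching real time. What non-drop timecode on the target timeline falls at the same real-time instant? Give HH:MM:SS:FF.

00:18:58:12

Source frame index: (0×3600 + 18×60 + 58) × 25 + 10 = 28460.
Real time: 28460 / (25) = 5692/5 s.
Target frame: (5692/5) × (30) = 34152.
At 30 labels/s: frame 34152 → 00:18:58:12.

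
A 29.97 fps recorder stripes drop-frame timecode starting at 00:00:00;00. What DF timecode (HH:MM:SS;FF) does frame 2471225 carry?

22:54:16;19

Each 10-minute DF block holds 10 × 60 × 30 − 9 × 2 = 17982 frames. 2471225 ÷ 17982 → 137 full blocks, remainder 7691.
Within the partial block the first minute is 1800 frames and each further minute 1798, so 4 further minute boundaries passed. Total skipped labels = 18 × 137 + 2 × 4 = 2474.
Non-drop label index = 2471225 + 2474 = 2473699; at 30 labels/s that is 22:54:16:19, i.e. DF 22:54:16;19.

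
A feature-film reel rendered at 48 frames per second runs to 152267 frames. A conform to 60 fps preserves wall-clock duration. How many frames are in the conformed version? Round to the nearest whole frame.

190334 frames

Frames at target rate = 152267 × (60) / (48) = 761335/4 ≈ 190333.750.
Nearest whole frame: 190334.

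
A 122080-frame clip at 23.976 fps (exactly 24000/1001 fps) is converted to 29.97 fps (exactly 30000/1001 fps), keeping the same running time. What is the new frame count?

Target frames = source frames × (target rate / source rate) = 122080 × (30000/1001)/(24000/1001) = 122080 × 5/4 = 152600.

152600 frames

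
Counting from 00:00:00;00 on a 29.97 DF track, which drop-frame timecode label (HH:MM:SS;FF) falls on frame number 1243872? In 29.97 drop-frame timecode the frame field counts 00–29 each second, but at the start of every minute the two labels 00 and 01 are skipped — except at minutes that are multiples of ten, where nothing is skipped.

11:31:43;26

Ten DF minutes hold 17982 frames, so frame 1243872 lies in block 69 (frames 1240758–1258739) with 3114 frames into that block.
The block's first minute is 1800 frames and the rest 1798 each; 3114 frames reaches minute 1, so 69 × 18 + 1 × 2 = 1244 labels have been skipped so far.
Adding those back, label number 1243872 + 1244 = 1245116 at 30 labels/s is 41503 s + 26 f = 11 h 31 min 43 s frame 26, i.e. 11:31:43;26.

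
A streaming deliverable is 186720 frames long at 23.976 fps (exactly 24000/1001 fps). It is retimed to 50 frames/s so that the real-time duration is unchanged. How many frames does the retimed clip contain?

Target frames = source frames × (target rate / source rate) = 186720 × (50)/(24000/1001) = 186720 × 1001/480 = 389389.

389389 frames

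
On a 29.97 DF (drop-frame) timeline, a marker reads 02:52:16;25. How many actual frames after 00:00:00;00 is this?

309795

As if non-drop at 30 labels/s: (2 × 3600 + 52 × 60 + 16) × 30 + 25 = 310105.
Minute boundaries passed: 172; those not divisible by 10: 172 − 17 = 155; dropped labels = 2 × 155 = 310.
Actual frame index = 310105 − 310 = 309795.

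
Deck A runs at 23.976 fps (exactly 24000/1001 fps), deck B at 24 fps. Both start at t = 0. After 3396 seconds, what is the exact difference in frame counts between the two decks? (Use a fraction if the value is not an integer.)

81504/1001 frames

A emits 24000/1001 × 3396 = 81504000/1001 frames; B emits 24 × 3396 = 81504.
Difference = 81504/1001 frames (≈ 81.4226); B is ahead of A.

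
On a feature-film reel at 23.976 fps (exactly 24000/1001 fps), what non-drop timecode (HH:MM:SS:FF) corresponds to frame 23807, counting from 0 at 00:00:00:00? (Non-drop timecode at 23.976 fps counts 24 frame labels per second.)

23807 ÷ 24 = 991 full seconds, remainder 23 frames.
991 s = 0 h 16 min 31 s.
Timecode: 00:16:31:23.

00:16:31:23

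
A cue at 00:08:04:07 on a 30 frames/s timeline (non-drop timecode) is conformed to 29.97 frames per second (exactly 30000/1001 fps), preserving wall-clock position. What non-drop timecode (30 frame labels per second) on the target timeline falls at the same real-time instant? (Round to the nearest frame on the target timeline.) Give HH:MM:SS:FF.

00:08:03:22

Source frame index: (0×3600 + 8×60 + 4) × 30 + 7 = 14527.
Real time: 14527 / (30) = 14527/30 s.
Target frame: (14527/30) × (30000/1001) = 14527000/1001 ≈ 14512.488 → 14512.
At 30 labels/s: frame 14512 → 00:08:03:22.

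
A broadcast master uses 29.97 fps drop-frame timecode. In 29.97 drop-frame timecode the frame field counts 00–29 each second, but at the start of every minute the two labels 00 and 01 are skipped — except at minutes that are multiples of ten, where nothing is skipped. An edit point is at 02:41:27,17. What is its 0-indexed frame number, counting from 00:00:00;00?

As if non-drop at 30 labels/s: (2 × 3600 + 41 × 60 + 27) × 30 + 17 = 290627.
Minute boundaries passed: 161; those not divisible by 10: 161 − 16 = 145; dropped labels = 2 × 145 = 290.
Actual frame index = 290627 − 290 = 290337.

290337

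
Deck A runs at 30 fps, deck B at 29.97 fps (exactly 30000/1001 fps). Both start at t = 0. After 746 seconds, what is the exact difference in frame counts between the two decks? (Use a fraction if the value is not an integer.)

22380/1001 frames

A emits 30 × 746 = 22380 frames; B emits 30000/1001 × 746 = 22380000/1001.
Difference = 22380/1001 frames (≈ 22.3576); B is behind A.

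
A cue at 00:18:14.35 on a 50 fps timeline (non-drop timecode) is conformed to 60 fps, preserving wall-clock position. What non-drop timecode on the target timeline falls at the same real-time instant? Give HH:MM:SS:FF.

Source frame index: (0×3600 + 18×60 + 14) × 50 + 35 = 54735.
Real time: 54735 / (50) = 10947/10 s.
Target frame: (10947/10) × (60) = 65682.
At 60 labels/s: frame 65682 → 00:18:14:42.

00:18:14:42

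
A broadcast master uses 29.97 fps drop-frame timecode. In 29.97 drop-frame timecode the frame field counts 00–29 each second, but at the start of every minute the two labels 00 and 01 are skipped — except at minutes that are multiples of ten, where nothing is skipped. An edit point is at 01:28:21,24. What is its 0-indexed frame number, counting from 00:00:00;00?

158894

As if non-drop at 30 labels/s: (1 × 3600 + 28 × 60 + 21) × 30 + 24 = 159054.
Minute boundaries passed: 88; those not divisible by 10: 88 − 8 = 80; dropped labels = 2 × 80 = 160.
Actual frame index = 159054 − 160 = 158894.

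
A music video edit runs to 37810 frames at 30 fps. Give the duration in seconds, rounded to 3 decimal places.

1260.333 seconds

Running time = 37810 × 1/30 = 3781/3 s ≈ 1260.333 s.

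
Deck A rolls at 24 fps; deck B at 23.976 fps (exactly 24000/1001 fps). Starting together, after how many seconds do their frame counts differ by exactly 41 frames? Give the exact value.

41041/24 seconds

The gap grows by |24000/1001 − 24| = 24/1001 frames per second.
Time for a 41-frame gap: 41 ÷ (24/1001) = 41041/24 s.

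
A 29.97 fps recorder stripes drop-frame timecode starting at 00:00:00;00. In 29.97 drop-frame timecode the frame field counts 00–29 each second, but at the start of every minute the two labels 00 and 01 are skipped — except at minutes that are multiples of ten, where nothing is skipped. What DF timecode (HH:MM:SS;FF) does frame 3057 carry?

00:01:41;29

Ten DF minutes hold 17982 frames, so frame 3057 lies in block 0 (frames 0–17981) with 3057 frames into that block.
The block's first minute is 1800 frames and the rest 1798 each; 3057 frames reaches minute 1, so 0 × 18 + 1 × 2 = 2 labels have been skipped so far.
Adding those back, label number 3057 + 2 = 3059 at 30 labels/s is 101 s + 29 f = 0 h 1 min 41 s frame 29, i.e. 00:01:41;29.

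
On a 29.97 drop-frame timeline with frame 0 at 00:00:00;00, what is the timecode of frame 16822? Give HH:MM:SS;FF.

00:09:21;10

Each 10-minute DF block holds 10 × 60 × 30 − 9 × 2 = 17982 frames. 16822 ÷ 17982 → 0 full blocks, remainder 16822.
Within the partial block the first minute is 1800 frames and each further minute 1798, so 9 further minute boundaries passed. Total skipped labels = 18 × 0 + 2 × 9 = 18.
Non-drop label index = 16822 + 18 = 16840; at 30 labels/s that is 00:09:21:10, i.e. DF 00:09:21;10.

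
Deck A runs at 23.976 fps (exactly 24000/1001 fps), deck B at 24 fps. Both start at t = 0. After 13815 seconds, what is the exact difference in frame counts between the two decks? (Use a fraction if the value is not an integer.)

331560/1001 frames

A emits 24000/1001 × 13815 = 331560000/1001 frames; B emits 24 × 13815 = 331560.
Difference = 331560/1001 frames (≈ 331.2288); B is ahead of A.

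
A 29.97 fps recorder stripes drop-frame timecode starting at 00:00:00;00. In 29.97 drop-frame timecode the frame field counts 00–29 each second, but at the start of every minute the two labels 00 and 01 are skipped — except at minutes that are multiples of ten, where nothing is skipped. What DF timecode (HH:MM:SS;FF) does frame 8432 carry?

Ten DF minutes hold 17982 frames, so frame 8432 lies in block 0 (frames 0–17981) with 8432 frames into that block.
The block's first minute is 1800 frames and the rest 1798 each; 8432 frames reaches minute 4, so 0 × 18 + 4 × 2 = 8 labels have been skipped so far.
Adding those back, label number 8432 + 8 = 8440 at 30 labels/s is 281 s + 10 f = 0 h 4 min 41 s frame 10, i.e. 00:04:41;10.

00:04:41;10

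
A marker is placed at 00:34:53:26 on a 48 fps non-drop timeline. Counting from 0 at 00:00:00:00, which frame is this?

Total seconds to the label: (0 × 3600 + 34 × 60 + 53) = 2093.
Frame index = 2093 × 48 + 26 = 100490.

frame 100490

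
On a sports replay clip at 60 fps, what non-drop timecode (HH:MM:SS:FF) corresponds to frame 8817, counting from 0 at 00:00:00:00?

00:02:26:57

8817 ÷ 60 = 146 full seconds, remainder 57 frames.
146 s = 0 h 2 min 26 s.
Timecode: 00:02:26:57.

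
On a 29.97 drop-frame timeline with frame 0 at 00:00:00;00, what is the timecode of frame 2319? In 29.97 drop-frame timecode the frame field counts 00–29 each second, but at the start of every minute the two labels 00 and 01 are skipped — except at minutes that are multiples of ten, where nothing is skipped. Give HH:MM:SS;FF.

00:01:17;11

Each 10-minute DF block holds 10 × 60 × 30 − 9 × 2 = 17982 frames. 2319 ÷ 17982 → 0 full blocks, remainder 2319.
Within the partial block the first minute is 1800 frames and each further minute 1798, so 1 further minute boundary passed. Total skipped labels = 18 × 0 + 2 × 1 = 2.
Non-drop label index = 2319 + 2 = 2321; at 30 labels/s that is 00:01:17:11, i.e. DF 00:01:17;11.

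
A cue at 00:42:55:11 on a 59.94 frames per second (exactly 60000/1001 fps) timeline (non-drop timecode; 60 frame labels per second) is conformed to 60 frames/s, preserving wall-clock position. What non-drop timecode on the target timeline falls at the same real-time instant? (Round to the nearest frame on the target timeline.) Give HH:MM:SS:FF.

00:42:57:46

Source frame index: (0×3600 + 42×60 + 55) × 60 + 11 = 154511.
Real time: 154511 / (60000/1001) = 154665511/60000 s.
Target frame: (154665511/60000) × (60) = 154665511/1000 ≈ 154665.511 → 154666.
At 60 labels/s: frame 154666 → 00:42:57:46.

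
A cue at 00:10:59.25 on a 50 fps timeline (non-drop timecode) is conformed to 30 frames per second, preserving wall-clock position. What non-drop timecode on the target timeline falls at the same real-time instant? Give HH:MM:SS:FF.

Source frame index: (0×3600 + 10×60 + 59) × 50 + 25 = 32975.
Real time: 32975 / (50) = 1319/2 s.
Target frame: (1319/2) × (30) = 19785.
At 30 labels/s: frame 19785 → 00:10:59:15.

00:10:59:15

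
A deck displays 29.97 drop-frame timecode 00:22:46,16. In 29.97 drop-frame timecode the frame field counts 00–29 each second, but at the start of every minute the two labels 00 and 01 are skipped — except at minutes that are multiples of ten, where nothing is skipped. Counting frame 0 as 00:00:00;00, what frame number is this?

40956

As if non-drop at 30 labels/s: (0 × 3600 + 22 × 60 + 46) × 30 + 16 = 40996.
Minute boundaries passed: 22; those not divisible by 10: 22 − 2 = 20; dropped labels = 2 × 20 = 40.
Actual frame index = 40996 − 40 = 40956.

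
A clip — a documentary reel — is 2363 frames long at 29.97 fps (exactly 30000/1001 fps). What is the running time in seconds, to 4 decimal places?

Running time = 2363 × 1001/30000 = 2365363/30000 s ≈ 78.8454 s.

78.8454 seconds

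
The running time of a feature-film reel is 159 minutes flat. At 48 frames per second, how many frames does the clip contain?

457920 frames

159 min = 9540 s.
Frames = 9540 × 48 = 457920.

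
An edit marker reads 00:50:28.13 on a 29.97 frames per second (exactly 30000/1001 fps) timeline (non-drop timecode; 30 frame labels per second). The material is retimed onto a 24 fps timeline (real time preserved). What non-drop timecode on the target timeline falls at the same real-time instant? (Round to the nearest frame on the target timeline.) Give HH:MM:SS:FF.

Source frame index: (0×3600 + 50×60 + 28) × 30 + 13 = 90853.
Real time: 90853 / (30000/1001) = 90943853/30000 s.
Target frame: (90943853/30000) × (24) = 90943853/1250 ≈ 72755.082 → 72755.
At 24 labels/s: frame 72755 → 00:50:31:11.

00:50:31:11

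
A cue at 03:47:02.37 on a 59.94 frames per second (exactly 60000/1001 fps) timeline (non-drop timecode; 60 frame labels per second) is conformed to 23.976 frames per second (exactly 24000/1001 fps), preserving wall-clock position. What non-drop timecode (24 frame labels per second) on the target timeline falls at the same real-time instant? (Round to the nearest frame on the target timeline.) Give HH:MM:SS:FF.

Source frame index: (3×3600 + 47×60 + 2) × 60 + 37 = 817357.
Real time: 817357 / (60000/1001) = 818174357/60000 s.
Target frame: (818174357/60000) × (24000/1001) = 1634714/5 ≈ 326942.800 → 326943.
At 24 labels/s: frame 326943 → 03:47:02:15.

03:47:02:15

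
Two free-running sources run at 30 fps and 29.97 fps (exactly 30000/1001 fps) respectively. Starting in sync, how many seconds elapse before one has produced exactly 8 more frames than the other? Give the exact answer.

4004/15 seconds

The gap grows by |30000/1001 − 30| = 30/1001 frames per second.
Time for a 8-frame gap: 8 ÷ (30/1001) = 4004/15 s.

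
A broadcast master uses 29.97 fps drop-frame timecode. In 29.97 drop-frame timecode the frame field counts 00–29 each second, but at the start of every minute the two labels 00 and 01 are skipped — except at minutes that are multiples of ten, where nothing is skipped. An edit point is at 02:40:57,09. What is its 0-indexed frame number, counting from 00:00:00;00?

Complete 10-minute blocks: 16, each 17982 frames → 287712.
Remaining 0 whole minutes in the current block: 0 frames.
Within the current minute: 57 × 30 + 9 = 1719. Total = 287712 + 0 + 1719 = 289431.

289431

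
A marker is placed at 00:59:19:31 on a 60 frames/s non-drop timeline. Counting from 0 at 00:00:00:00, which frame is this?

frame 213571

Total seconds to the label: (0 × 3600 + 59 × 60 + 19) = 3559.
Frame index = 3559 × 60 + 31 = 213571.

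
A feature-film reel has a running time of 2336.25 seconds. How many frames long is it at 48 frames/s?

Frames = 2336.25 × 48 = 112140.

112140 frames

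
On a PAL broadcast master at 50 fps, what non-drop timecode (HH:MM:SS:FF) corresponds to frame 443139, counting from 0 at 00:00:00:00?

02:27:42:39

443139 ÷ 50 = 8862 full seconds, remainder 39 frames.
8862 s = 2 h 27 min 42 s.
Timecode: 02:27:42:39.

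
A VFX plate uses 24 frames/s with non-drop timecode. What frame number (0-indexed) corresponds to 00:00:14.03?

Total seconds to the label: (0 × 3600 + 0 × 60 + 14) = 14.
Frame index = 14 × 24 + 3 = 339.

frame 339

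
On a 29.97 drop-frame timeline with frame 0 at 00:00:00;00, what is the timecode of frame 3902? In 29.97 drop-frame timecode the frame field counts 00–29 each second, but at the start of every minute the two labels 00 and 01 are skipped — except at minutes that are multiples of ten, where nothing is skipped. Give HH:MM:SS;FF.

00:02:10;06

Each 10-minute DF block holds 10 × 60 × 30 − 9 × 2 = 17982 frames. 3902 ÷ 17982 → 0 full blocks, remainder 3902.
Within the partial block the first minute is 1800 frames and each further minute 1798, so 2 further minute boundaries passed. Total skipped labels = 18 × 0 + 2 × 2 = 4.
Non-drop label index = 3902 + 4 = 3906; at 30 labels/s that is 00:02:10:06, i.e. DF 00:02:10;06.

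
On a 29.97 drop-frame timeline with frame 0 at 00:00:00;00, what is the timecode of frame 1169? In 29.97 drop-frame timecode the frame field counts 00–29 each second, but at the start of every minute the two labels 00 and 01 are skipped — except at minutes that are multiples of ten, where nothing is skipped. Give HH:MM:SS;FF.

Ten DF minutes hold 17982 frames, so frame 1169 lies in block 0 (frames 0–17981) with 1169 frames into that block.
The block's first minute is 1800 frames and the rest 1798 each; 1169 frames reaches minute 0, so 0 × 18 + 0 × 2 = 0 labels have been skipped so far.
Adding those back, label number 1169 + 0 = 1169 at 30 labels/s is 38 s + 29 f = 0 h 0 min 38 s frame 29, i.e. 00:00:38;29.

00:00:38;29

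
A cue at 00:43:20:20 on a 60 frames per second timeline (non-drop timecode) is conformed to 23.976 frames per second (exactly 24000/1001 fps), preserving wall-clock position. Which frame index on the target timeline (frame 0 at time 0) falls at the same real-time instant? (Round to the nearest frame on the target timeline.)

Source frame index: (0×3600 + 43×60 + 20) × 60 + 20 = 156020.
Real time: 156020 / (60) = 7801/3 s.
Target frame: (7801/3) × (24000/1001) = 62408000/1001 ≈ 62345.654 → 62346.

frame 62346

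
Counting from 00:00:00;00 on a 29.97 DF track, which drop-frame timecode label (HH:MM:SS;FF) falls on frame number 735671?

06:49:06;29

Each 10-minute DF block holds 10 × 60 × 30 − 9 × 2 = 17982 frames. 735671 ÷ 17982 → 40 full blocks, remainder 16391.
Within the partial block the first minute is 1800 frames and each further minute 1798, so 9 further minute boundaries passed. Total skipped labels = 18 × 40 + 2 × 9 = 738.
Non-drop label index = 735671 + 738 = 736409; at 30 labels/s that is 06:49:06:29, i.e. DF 06:49:06;29.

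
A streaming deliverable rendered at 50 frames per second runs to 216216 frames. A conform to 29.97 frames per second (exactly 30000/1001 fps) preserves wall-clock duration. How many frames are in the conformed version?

Target frames = source frames × (target rate / source rate) = 216216 × (30000/1001)/(50) = 216216 × 600/1001 = 129600.

129600 frames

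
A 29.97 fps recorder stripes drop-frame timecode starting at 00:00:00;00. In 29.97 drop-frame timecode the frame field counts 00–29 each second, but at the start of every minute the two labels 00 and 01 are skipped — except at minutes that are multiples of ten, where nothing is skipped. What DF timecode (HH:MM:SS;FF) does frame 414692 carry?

03:50:36;26

Ten DF minutes hold 17982 frames, so frame 414692 lies in block 23 (frames 413586–431567) with 1106 frames into that block.
The block's first minute is 1800 frames and the rest 1798 each; 1106 frames reaches minute 0, so 23 × 18 + 0 × 2 = 414 labels have been skipped so far.
Adding those back, label number 414692 + 414 = 415106 at 30 labels/s is 13836 s + 26 f = 3 h 50 min 36 s frame 26, i.e. 03:50:36;26.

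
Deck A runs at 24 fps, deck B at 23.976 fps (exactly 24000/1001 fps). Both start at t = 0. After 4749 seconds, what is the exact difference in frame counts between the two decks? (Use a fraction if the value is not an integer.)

113976/1001 frames

A emits 24 × 4749 = 113976 frames; B emits 24000/1001 × 4749 = 113976000/1001.
Difference = 113976/1001 frames (≈ 113.8621); B is behind A.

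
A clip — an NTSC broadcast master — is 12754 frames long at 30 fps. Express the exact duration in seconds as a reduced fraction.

6377/15 seconds

Running time = 12754 ÷ (30) = 12754 × 1/30 = 6377/15 s.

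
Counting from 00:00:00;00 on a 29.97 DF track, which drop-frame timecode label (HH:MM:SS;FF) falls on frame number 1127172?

10:26:50;00

Ten DF minutes hold 17982 frames, so frame 1127172 lies in block 62 (frames 1114884–1132865) with 12288 frames into that block.
The block's first minute is 1800 frames and the rest 1798 each; 12288 frames reaches minute 6, so 62 × 18 + 6 × 2 = 1128 labels have been skipped so far.
Adding those back, label number 1127172 + 1128 = 1128300 at 30 labels/s is 37610 s + 0 f = 10 h 26 min 50 s frame 0, i.e. 10:26:50;00.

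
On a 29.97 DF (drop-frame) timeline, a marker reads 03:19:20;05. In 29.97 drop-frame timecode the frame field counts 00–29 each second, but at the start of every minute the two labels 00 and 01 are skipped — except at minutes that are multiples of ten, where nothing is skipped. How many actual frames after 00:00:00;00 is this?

358445

Complete 10-minute blocks: 19, each 17982 frames → 341658.
Remaining 9 whole minutes in the current block: 1800 + 8 × 1798 = 16184 frames.
Within the current minute: 20 × 30 + 5 − 2 = 603 (labels ;00/;01 skipped at this minute). Total = 341658 + 16184 + 603 = 358445.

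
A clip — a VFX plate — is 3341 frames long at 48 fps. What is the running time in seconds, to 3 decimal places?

Running time = 3341 × 1/48 = 3341/48 s ≈ 69.604 s.

69.604 seconds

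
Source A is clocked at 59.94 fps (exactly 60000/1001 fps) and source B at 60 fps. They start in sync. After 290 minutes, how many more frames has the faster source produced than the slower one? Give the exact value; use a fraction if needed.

1044000/1001 frames

290 min = 17400 s.
A emits 60000/1001 × 17400 = 1044000000/1001 frames; B emits 60 × 17400 = 1044000.
Difference = 1044000/1001 frames (≈ 1042.9570); B is ahead of A.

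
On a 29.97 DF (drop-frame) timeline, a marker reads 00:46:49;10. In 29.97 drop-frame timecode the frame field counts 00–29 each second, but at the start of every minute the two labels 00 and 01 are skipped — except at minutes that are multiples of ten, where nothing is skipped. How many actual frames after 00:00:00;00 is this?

84196

As if non-drop at 30 labels/s: (0 × 3600 + 46 × 60 + 49) × 30 + 10 = 84280.
Minute boundaries passed: 46; those not divisible by 10: 46 − 4 = 42; dropped labels = 2 × 42 = 84.
Actual frame index = 84280 − 84 = 84196.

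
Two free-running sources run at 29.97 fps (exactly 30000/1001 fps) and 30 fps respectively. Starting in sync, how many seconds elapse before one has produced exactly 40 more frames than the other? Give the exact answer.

4004/3 seconds

The gap grows by |30 − 30000/1001| = 30/1001 frames per second.
Time for a 40-frame gap: 40 ÷ (30/1001) = 4004/3 s.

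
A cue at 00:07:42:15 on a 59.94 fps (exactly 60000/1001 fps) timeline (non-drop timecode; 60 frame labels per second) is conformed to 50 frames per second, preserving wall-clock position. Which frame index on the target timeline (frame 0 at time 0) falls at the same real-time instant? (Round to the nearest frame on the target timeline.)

Source frame index: (0×3600 + 7×60 + 42) × 60 + 15 = 27735.
Real time: 27735 / (60000/1001) = 1850849/4000 s.
Target frame: (1850849/4000) × (50) = 1850849/80 ≈ 23135.612 → 23136.

frame 23136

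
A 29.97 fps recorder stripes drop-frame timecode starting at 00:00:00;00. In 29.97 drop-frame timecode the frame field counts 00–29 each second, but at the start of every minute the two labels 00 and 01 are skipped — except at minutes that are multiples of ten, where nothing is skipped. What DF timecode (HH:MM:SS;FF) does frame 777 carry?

Ten DF minutes hold 17982 frames, so frame 777 lies in block 0 (frames 0–17981) with 777 frames into that block.
The block's first minute is 1800 frames and the rest 1798 each; 777 frames reaches minute 0, so 0 × 18 + 0 × 2 = 0 labels have been skipped so far.
Adding those back, label number 777 + 0 = 777 at 30 labels/s is 25 s + 27 f = 0 h 0 min 25 s frame 27, i.e. 00:00:25;27.

00:00:25;27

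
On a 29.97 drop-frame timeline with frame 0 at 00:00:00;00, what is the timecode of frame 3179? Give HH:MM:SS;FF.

00:01:46;01

Each 10-minute DF block holds 10 × 60 × 30 − 9 × 2 = 17982 frames. 3179 ÷ 17982 → 0 full blocks, remainder 3179.
Within the partial block the first minute is 1800 frames and each further minute 1798, so 1 further minute boundary passed. Total skipped labels = 18 × 0 + 2 × 1 = 2.
Non-drop label index = 3179 + 2 = 3181; at 30 labels/s that is 00:01:46:01, i.e. DF 00:01:46;01.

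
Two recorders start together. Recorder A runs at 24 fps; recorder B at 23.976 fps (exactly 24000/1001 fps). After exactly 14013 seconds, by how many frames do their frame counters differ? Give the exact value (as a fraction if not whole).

A emits 24 × 14013 = 336312 frames; B emits 24000/1001 × 14013 = 336312000/1001.
Difference = 336312/1001 frames (≈ 335.9760); B is behind A.

336312/1001 frames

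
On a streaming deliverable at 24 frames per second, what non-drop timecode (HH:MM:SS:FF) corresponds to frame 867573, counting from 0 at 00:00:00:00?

10:02:28:21

867573 ÷ 24 = 36148 full seconds, remainder 21 frames.
36148 s = 10 h 2 min 28 s.
Timecode: 10:02:28:21.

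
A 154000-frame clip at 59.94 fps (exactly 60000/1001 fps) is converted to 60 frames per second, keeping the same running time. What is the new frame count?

154154 frames

Target frames = source frames × (target rate / source rate) = 154000 × (60)/(60000/1001) = 154000 × 1001/1000 = 154154.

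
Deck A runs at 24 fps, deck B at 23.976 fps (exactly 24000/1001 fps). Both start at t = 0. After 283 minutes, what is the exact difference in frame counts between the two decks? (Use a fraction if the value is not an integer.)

283 min = 16980 s.
A emits 24 × 16980 = 407520 frames; B emits 24000/1001 × 16980 = 407520000/1001.
Difference = 407520/1001 frames (≈ 407.1129); B is behind A.

407520/1001 frames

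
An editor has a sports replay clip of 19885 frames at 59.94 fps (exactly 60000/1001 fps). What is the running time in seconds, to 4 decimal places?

331.7481 seconds

Running time = 19885 × 1001/60000 = 3980977/12000 s ≈ 331.7481 s.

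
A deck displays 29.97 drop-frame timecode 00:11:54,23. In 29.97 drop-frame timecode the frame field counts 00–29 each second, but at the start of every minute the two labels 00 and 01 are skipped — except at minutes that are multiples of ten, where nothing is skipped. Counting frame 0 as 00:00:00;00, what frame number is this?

21423

Complete 10-minute blocks: 1, each 17982 frames → 17982.
Remaining 1 whole minute in the current block: 1800 + 0 × 1798 = 1800 frames.
Within the current minute: 54 × 30 + 23 − 2 = 1641 (labels ;00/;01 skipped at this minute). Total = 17982 + 1800 + 1641 = 21423.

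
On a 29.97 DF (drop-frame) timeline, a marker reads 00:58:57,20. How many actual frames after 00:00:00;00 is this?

As if non-drop at 30 labels/s: (0 × 3600 + 58 × 60 + 57) × 30 + 20 = 106130.
Minute boundaries passed: 58; those not divisible by 10: 58 − 5 = 53; dropped labels = 2 × 53 = 106.
Actual frame index = 106130 − 106 = 106024.

106024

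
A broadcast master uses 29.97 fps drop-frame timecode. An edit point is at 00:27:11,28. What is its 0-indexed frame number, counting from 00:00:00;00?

48908

Complete 10-minute blocks: 2, each 17982 frames → 35964.
Remaining 7 whole minutes in the current block: 1800 + 6 × 1798 = 12588 frames.
Within the current minute: 11 × 30 + 28 − 2 = 356 (labels ;00/;01 skipped at this minute). Total = 35964 + 12588 + 356 = 48908.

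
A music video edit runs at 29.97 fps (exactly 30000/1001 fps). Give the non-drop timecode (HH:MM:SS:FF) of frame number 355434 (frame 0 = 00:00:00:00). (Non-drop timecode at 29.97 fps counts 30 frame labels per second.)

03:17:27:24

355434 ÷ 30 = 11847 full seconds, remainder 24 frames.
11847 s = 3 h 17 min 27 s.
Timecode: 03:17:27:24.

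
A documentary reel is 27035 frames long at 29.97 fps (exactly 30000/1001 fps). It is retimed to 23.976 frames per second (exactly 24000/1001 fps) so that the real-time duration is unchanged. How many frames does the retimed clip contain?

Target frames = source frames × (target rate / source rate) = 27035 × (24000/1001)/(30000/1001) = 27035 × 4/5 = 21628.

21628 frames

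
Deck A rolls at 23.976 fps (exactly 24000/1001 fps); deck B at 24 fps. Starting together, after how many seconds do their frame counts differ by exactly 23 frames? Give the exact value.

23023/24 seconds

The gap grows by |24 − 24000/1001| = 24/1001 frames per second.
Time for a 23-frame gap: 23 ÷ (24/1001) = 23023/24 s.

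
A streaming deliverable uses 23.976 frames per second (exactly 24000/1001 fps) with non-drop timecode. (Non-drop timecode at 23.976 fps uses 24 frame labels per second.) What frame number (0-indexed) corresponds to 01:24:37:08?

121856

Total seconds to the label: (1 × 3600 + 24 × 60 + 37) = 5077.
Frame index = 5077 × 24 + 8 = 121856.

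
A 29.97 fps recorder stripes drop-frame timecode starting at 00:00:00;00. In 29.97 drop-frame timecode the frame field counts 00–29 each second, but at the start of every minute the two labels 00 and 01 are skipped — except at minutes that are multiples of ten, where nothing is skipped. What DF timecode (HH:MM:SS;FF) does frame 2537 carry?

Ten DF minutes hold 17982 frames, so frame 2537 lies in block 0 (frames 0–17981) with 2537 frames into that block.
The block's first minute is 1800 frames and the rest 1798 each; 2537 frames reaches minute 1, so 0 × 18 + 1 × 2 = 2 labels have been skipped so far.
Adding those back, label number 2537 + 2 = 2539 at 30 labels/s is 84 s + 19 f = 0 h 1 min 24 s frame 19, i.e. 00:01:24;19.

00:01:24;19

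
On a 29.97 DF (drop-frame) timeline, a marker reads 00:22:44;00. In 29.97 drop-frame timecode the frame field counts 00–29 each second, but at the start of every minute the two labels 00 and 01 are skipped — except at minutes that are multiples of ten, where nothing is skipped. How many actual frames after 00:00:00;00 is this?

Complete 10-minute blocks: 2, each 17982 frames → 35964.
Remaining 2 whole minutes in the current block: 1800 + 1 × 1798 = 3598 frames.
Within the current minute: 44 × 30 + 0 − 2 = 1318 (labels ;00/;01 skipped at this minute). Total = 35964 + 3598 + 1318 = 40880.

40880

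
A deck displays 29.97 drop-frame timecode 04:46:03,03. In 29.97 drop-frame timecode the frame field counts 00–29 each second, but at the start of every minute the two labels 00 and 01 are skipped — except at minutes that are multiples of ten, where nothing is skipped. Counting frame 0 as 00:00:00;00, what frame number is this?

514377

Complete 10-minute blocks: 28, each 17982 frames → 503496.
Remaining 6 whole minutes in the current block: 1800 + 5 × 1798 = 10790 frames.
Within the current minute: 3 × 30 + 3 − 2 = 91 (labels ;00/;01 skipped at this minute). Total = 503496 + 10790 + 91 = 514377.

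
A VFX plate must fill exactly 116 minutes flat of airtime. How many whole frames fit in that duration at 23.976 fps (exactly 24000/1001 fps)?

166873 frames

116 min = 6960 s.
Frames = 6960 × 24000/1001 = 167040000/1001 ≈ 166873.1269.
Complete frames: 166873.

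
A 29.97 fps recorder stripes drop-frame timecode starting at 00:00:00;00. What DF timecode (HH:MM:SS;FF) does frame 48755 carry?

00:27:06;25

Each 10-minute DF block holds 10 × 60 × 30 − 9 × 2 = 17982 frames. 48755 ÷ 17982 → 2 full blocks, remainder 12791.
Within the partial block the first minute is 1800 frames and each further minute 1798, so 7 further minute boundaries passed. Total skipped labels = 18 × 2 + 2 × 7 = 50.
Non-drop label index = 48755 + 50 = 48805; at 30 labels/s that is 00:27:06:25, i.e. DF 00:27:06;25.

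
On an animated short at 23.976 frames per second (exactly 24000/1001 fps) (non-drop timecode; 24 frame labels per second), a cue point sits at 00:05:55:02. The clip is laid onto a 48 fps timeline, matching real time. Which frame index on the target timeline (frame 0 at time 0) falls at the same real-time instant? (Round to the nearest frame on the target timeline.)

Source frame index: (0×3600 + 5×60 + 55) × 24 + 2 = 8522.
Real time: 8522 / (24000/1001) = 4265261/12000 s.
Target frame: (4265261/12000) × (48) = 4265261/250 ≈ 17061.044 → 17061.

frame 17061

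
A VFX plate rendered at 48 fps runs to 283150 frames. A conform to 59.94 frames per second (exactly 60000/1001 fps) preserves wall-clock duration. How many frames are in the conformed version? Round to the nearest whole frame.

Frames at target rate = 283150 × (60000/1001) / (48) = 50562500/143 ≈ 353583.916.
Nearest whole frame: 353584.

353584 frames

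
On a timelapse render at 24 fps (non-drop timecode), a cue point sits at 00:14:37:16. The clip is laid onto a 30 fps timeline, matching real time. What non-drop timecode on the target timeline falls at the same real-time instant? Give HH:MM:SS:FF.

00:14:37:20

Source frame index: (0×3600 + 14×60 + 37) × 24 + 16 = 21064.
Real time: 21064 / (24) = 2633/3 s.
Target frame: (2633/3) × (30) = 26330.
At 30 labels/s: frame 26330 → 00:14:37:20.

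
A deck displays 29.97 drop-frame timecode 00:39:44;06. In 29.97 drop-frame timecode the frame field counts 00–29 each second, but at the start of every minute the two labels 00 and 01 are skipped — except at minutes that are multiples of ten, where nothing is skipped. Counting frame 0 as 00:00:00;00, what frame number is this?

As if non-drop at 30 labels/s: (0 × 3600 + 39 × 60 + 44) × 30 + 6 = 71526.
Minute boundaries passed: 39; those not divisible by 10: 39 − 3 = 36; dropped labels = 2 × 36 = 72.
Actual frame index = 71526 − 72 = 71454.

71454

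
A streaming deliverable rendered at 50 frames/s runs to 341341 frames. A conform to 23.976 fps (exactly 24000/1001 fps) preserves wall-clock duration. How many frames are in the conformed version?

163680 frames

Target frames = source frames × (target rate / source rate) = 341341 × (24000/1001)/(50) = 341341 × 480/1001 = 163680.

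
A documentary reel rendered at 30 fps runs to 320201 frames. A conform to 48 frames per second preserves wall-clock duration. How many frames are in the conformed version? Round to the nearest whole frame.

512322 frames

Frames at target rate = 320201 × (48) / (30) = 2561608/5 ≈ 512321.600.
Nearest whole frame: 512322.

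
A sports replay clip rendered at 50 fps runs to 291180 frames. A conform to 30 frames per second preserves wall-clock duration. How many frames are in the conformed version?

Target frames = source frames × (target rate / source rate) = 291180 × (30)/(50) = 291180 × 3/5 = 174708.

174708 frames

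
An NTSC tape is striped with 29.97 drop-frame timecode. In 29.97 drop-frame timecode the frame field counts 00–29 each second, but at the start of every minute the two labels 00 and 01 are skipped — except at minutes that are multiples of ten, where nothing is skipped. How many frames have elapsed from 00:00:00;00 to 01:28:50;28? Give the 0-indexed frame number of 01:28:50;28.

As if non-drop at 30 labels/s: (1 × 3600 + 28 × 60 + 50) × 30 + 28 = 159928.
Minute boundaries passed: 88; those not divisible by 10: 88 − 8 = 80; dropped labels = 2 × 80 = 160.
Actual frame index = 159928 − 160 = 159768.

159768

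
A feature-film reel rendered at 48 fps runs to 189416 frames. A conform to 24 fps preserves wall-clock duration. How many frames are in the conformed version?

94708 frames

Target frames = source frames × (target rate / source rate) = 189416 × (24)/(48) = 189416 × 1/2 = 94708.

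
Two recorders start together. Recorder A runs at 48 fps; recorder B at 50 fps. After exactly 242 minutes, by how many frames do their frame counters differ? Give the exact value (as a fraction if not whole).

29040 frames

242 min = 14520 s.
A emits 48 × 14520 = 696960 frames; B emits 50 × 14520 = 726000.
Difference = 29040 frames; B is ahead of A.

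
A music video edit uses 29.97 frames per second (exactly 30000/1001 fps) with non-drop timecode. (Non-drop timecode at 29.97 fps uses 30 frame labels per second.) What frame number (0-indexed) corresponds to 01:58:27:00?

Total seconds to the label: (1 × 3600 + 58 × 60 + 27) = 7107.
Frame index = 7107 × 30 + 0 = 213210.

frame 213210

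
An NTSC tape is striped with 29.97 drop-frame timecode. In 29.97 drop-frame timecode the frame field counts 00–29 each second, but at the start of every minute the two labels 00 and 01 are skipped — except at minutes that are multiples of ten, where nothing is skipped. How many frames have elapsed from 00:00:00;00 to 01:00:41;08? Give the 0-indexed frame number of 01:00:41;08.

As if non-drop at 30 labels/s: (1 × 3600 + 0 × 60 + 41) × 30 + 8 = 109238.
Minute boundaries passed: 60; those not divisible by 10: 60 − 6 = 54; dropped labels = 2 × 54 = 108.
Actual frame index = 109238 − 108 = 109130.

109130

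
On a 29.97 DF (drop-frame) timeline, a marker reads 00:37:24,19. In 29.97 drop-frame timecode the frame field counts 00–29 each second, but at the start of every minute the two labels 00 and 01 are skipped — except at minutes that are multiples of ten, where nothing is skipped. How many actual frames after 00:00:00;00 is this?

67271

As if non-drop at 30 labels/s: (0 × 3600 + 37 × 60 + 24) × 30 + 19 = 67339.
Minute boundaries passed: 37; those not divisible by 10: 37 − 3 = 34; dropped labels = 2 × 34 = 68.
Actual frame index = 67339 − 68 = 67271.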